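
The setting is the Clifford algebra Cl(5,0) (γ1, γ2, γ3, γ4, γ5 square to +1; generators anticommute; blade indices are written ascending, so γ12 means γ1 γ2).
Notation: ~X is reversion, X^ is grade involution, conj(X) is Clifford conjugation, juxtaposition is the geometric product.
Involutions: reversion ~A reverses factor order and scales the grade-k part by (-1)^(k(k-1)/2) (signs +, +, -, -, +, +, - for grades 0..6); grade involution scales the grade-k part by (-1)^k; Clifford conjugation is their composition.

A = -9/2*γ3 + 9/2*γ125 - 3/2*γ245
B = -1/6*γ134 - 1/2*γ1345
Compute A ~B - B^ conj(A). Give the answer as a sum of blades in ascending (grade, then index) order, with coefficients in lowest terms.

first term: 3/4*γ14 + 3/4*γ123 - 9/4*γ145 - 9/4*γ234 - 1/4*γ1235 + 3/4*γ2345
second term: -3/4*γ14 + 3/4*γ123 - 9/4*γ145 - 9/4*γ234 - 1/4*γ1235 + 3/4*γ2345
Answer: 3/2*γ14


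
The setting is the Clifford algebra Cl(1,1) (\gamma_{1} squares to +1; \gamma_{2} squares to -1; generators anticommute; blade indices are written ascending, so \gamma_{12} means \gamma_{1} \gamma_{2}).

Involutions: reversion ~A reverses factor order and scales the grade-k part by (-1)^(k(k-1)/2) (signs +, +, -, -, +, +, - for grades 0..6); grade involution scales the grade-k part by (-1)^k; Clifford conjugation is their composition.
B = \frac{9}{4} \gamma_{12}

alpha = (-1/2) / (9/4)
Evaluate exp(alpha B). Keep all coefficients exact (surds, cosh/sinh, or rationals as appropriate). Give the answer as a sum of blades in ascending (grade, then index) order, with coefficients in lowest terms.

B^2 = (\frac{9}{4})^2*(\gamma_{12})^2 = \frac{81}{16}*(+1) = \frac{81}{16} (a basis 2-blade squares to minus the product of its generators' squares).
B^2 = \frac{81}{16} — B^2 > 0, so the exponential closes hyperbolically: l = \frac{9}{4}, alpha*l = - \frac{1}{2}, so exp(alpha B) = cosh(- \frac{1}{2}) + (sinh(- \frac{1}{2})/(\frac{9}{4}))*B = \cosh{\left(\frac{1}{2} \right)} + (- \frac{4 \sinh{\left(\frac{1}{2} \right)}}{9})*B.
Answer: \cosh{\left(\frac{1}{2} \right)} - \sinh{\left(\frac{1}{2} \right)} \gamma_{12}


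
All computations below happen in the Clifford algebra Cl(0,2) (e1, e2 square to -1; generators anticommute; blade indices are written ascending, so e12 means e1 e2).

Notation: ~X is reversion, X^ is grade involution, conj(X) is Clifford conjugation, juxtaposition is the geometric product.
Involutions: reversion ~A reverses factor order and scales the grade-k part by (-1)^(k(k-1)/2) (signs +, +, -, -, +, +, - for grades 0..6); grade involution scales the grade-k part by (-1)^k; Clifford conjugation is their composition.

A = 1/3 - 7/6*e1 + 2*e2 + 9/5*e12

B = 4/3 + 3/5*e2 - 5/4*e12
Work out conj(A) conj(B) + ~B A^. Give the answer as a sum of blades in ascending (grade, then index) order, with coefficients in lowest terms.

first term: 269/180 - 911/450*e1 - 173/40*e2 - 161/60*e12
second term: -109/180 + 2311/450*e1 - 121/120*e2 + 127/60*e12
Answer: 8/9 + 28/9*e1 - 16/3*e2 - 17/30*e12


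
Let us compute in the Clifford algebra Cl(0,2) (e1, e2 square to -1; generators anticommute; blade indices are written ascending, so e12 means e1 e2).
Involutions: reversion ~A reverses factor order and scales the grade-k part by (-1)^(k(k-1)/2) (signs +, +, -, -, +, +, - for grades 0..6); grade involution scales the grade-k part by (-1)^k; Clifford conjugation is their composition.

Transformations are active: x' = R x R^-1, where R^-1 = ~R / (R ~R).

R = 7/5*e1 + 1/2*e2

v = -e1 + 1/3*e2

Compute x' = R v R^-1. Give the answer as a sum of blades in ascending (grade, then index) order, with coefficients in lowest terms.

~R = 7/5*e1 + 1/2*e2, and R ~R = -221/100, so R^-1 = ~R / (-221/100).
R v = 37/30 + 29/30*e12
Answer: -373/663*e1 - 197/221*e2


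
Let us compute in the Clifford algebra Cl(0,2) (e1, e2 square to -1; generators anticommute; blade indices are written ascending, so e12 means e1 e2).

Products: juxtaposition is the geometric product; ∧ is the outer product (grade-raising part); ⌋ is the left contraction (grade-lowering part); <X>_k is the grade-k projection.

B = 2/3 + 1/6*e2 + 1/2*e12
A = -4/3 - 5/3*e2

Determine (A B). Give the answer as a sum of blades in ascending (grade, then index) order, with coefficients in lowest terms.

step 1: -11/18 - 5/6*e1 - 4/3*e2 - 2/3*e12
Answer: -11/18 - 5/6*e1 - 4/3*e2 - 2/3*e12


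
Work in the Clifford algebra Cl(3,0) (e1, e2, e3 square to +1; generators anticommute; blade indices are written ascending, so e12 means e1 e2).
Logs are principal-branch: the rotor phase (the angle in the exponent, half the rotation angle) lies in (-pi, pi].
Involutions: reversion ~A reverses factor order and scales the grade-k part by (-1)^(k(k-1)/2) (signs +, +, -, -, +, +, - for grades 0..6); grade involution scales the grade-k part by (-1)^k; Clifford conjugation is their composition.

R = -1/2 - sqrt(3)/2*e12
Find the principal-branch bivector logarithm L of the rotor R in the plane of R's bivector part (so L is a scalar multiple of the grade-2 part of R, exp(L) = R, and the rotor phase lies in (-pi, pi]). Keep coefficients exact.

The scalar part of R is -1/2, which fixes the principal-branch rotor phase; the unit plane is then the bivector part divided by the sine of that phase, and L is that plane scaled by the phase.
Concretely: cos(phase) = -1/2 gives phase = ±2*pi/3, and since phase/sin(phase) is even the sign is immaterial: L = (phase/sin(phase)) * <R>_2 = (4*sqrt(3)*pi/9) * <R>_2.
Answer: -2*pi/3*e12


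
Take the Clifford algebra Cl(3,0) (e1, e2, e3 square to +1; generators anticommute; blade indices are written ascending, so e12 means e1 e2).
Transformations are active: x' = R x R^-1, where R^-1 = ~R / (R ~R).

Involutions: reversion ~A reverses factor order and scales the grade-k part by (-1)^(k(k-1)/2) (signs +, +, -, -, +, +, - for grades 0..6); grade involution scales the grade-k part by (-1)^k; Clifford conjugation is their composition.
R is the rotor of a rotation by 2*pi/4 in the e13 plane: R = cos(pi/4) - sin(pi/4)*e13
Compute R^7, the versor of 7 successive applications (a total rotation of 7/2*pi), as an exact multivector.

Because a rotor carries half the rotation angle, composing 7 copies of this e13-plane rotor multiplies the phase: 7*(pi/4) = 7*pi/4, hence R^7 = cos(7*pi/4) - sin(7*pi/4)*e13.
cos(7*pi/4) = sqrt(2)/2 and sin(7*pi/4) = -sqrt(2)/2, so R^7 = sqrt(2)/2 + sqrt(2)/2*e13. The net rotation is 3/2*pi (after discarding 1 full turn, each of which contributes a factor -1 to the rotor); the rotor keeps the half-angle phase exactly.
Answer: sqrt(2)/2 + sqrt(2)/2*e13


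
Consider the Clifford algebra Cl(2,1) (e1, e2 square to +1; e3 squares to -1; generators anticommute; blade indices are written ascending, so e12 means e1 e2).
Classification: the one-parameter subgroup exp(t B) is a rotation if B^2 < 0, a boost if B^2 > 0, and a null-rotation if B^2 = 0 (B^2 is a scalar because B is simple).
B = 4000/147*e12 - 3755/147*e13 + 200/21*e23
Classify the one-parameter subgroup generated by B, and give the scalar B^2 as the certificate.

B^2 term by term: the squares give (4000/147)^2*(e12)^2 + (-3755/147)^2*(e13)^2 + (200/21)^2*(e23)^2 = 16000000/21609*(-1) + 14100025/21609*(+1) + 40000/441*(+1) = 25/9 (each basis 2-blade squares to minus the product of its generators' squares); cross terms between blades sharing an index anticommute and cancel. So B^2 = 25/9.
Answer: boost, certificate B^2 = 25/9. Note: conjugating B changes its blade decomposition but never the scalar B^2 = 25/9, whose sign settles the classification.


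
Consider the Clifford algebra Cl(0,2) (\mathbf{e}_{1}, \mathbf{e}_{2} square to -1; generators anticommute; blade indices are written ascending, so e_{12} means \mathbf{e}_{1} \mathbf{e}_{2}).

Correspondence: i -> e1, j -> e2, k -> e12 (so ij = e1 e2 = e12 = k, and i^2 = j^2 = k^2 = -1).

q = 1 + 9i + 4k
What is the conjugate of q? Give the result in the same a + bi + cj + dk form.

In blades: q = 1 + 9 e_{1} + 4 e_{12}.
Conjugation here is Clifford conjugation: the scalar is fixed and the grade-1 and grade-2 blades all flip sign, giving 1 - 9 e_{1} - 4 e_{12}; translating back:
Answer: 1 - 9i - 4k


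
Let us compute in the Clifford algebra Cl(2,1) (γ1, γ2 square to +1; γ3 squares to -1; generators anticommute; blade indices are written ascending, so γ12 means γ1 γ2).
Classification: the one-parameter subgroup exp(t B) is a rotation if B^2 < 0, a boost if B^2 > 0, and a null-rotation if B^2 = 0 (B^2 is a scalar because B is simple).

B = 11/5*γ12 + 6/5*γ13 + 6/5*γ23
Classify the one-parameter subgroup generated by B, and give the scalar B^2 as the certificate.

B^2 term by term: the squares give (11/5)^2*(γ12)^2 + (6/5)^2*(γ13)^2 + (6/5)^2*(γ23)^2 = 121/25*(-1) + 36/25*(+1) + 36/25*(+1) = -49/25 (each basis 2-blade squares to minus the product of its generators' squares); cross terms between blades sharing an index anticommute and cancel. So B^2 = -49/25.
Answer: rotation, certificate B^2 = -49/25. The scalar -49/25 is the complete invariant here: its sign names the subgroup type.


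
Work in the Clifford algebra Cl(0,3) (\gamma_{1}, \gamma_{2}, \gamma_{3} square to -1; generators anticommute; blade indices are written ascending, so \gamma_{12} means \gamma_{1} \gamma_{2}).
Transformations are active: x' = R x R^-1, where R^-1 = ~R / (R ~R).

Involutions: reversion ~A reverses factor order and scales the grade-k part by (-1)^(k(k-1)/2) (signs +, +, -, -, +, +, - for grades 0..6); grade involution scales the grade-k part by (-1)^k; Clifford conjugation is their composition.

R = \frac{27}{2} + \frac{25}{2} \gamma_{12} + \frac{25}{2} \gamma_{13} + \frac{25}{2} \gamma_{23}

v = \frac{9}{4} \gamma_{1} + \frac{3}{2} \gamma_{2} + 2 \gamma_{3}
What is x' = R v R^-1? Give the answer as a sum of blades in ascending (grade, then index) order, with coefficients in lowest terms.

~R = \frac{27}{2} - \frac{25}{2} \gamma_{12} - \frac{25}{2} \gamma_{13} - \frac{25}{2} \gamma_{23}, and R ~R = 651, so R^-1 = ~R / (651).
R v = -\frac{107}{8} \gamma_{1} + \frac{187}{8} \gamma_{2} + \frac{591}{8} \gamma_{3} + \frac{275}{8} \gamma_{123}
Answer: -\frac{1933}{1302} \gamma_{1} - \frac{4819}{2604} \gamma_{2} + \frac{1552}{651} \gamma_{3}


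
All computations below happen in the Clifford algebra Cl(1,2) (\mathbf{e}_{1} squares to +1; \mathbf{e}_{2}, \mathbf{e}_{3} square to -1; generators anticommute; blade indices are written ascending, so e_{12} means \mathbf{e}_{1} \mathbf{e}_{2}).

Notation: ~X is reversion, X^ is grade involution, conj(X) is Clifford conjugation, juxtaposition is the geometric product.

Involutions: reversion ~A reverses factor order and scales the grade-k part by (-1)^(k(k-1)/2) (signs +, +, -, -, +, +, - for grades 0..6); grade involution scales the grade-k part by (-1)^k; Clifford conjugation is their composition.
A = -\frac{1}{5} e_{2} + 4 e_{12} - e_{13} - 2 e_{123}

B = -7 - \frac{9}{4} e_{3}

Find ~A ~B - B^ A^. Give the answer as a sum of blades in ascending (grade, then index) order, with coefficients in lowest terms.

first term: \frac{9}{4} e_{1} + \frac{7}{5} e_{2} + \frac{65}{2} e_{12} - 7 e_{13} + \frac{9}{20} e_{23} - 5 e_{123}
second term: -\frac{9}{4} e_{1} - \frac{7}{5} e_{2} - \frac{65}{2} e_{12} + 7 e_{13} - \frac{9}{20} e_{23} - 5 e_{123}
Answer: \frac{9}{2} e_{1} + \frac{14}{5} e_{2} + 65 e_{12} - 14 e_{13} + \frac{9}{10} e_{23}


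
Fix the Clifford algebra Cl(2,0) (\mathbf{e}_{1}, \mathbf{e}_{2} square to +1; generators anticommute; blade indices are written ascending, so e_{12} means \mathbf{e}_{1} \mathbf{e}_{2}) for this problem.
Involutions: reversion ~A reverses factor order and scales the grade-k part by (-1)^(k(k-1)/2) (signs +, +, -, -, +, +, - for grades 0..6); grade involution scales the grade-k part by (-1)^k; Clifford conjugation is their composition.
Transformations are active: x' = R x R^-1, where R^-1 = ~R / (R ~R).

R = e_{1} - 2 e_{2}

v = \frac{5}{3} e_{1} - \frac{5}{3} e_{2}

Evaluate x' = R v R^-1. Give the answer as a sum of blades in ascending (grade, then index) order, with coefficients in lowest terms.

~R = e_{1} - 2 e_{2}, and R ~R = 5, so R^-1 = ~R / (5).
R v = 5 + \frac{5}{3} e_{12}
Answer: \frac{1}{3} e_{1} - \frac{7}{3} e_{2}


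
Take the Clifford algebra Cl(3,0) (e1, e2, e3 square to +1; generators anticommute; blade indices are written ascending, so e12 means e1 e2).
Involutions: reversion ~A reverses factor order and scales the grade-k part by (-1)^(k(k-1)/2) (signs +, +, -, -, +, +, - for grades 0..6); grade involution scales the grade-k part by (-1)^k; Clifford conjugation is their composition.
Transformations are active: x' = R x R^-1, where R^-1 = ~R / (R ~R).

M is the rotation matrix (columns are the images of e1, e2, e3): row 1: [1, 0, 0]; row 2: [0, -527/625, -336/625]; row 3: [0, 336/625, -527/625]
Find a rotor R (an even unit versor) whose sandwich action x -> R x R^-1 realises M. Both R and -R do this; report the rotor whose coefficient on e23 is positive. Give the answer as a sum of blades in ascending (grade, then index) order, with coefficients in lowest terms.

Method: write R = a + b12*e12 + b13*e13 + b23*e23 with a^2 + b12^2 + b13^2 + b23^2 = 1 (so R^-1 = ~R). Expanding the columns R e_j ~R gives tr M = 4a^2 - 1 and, from the antisymmetric part, M21 - M12 = -4a*b12, M13 - M31 = 4a*b13, M32 - M23 = -4a*b23.
Here tr M = -429/625, so a^2 = (1 + tr M)/4 = 49/625 and a = ±7/25. Taking a = 7/25: M21 - M12 = 0, M13 - M31 = 0, M32 - M23 = 672/625, giving b12 = 0, b13 = 0, b23 = -24/25, i.e. R = 7/25 - 24/25*e23.
Its e23 coefficient is negative, so report the other preimage -R.
Answer: -7/25 + 24/25*e23. Uniqueness: Spin(3) -> SO(3) maps R and -R to the same rotation of trace -429/625; fixing the sign of the e23 coefficient removes the ambiguity.


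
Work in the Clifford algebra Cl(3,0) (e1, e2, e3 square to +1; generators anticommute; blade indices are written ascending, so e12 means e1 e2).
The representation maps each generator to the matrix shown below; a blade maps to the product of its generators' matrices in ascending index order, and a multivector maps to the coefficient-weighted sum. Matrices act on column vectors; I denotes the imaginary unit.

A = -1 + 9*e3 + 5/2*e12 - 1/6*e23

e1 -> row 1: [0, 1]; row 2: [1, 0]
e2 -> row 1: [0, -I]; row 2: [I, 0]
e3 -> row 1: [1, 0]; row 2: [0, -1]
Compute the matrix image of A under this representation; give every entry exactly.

Bivector images (products of the table entries): rho(e12) = rho(e1)rho(e2) = row 1: [I, 0]; row 2: [0, -I]; rho(e23) = rho(e2)rho(e3) = row 1: [0, I]; row 2: [I, 0].
M = (-1)*1 + (9)*rho(e3) + (5/2)*rho(e12) + (-1/6)*rho(e23), summed entrywise (1 is the identity matrix):
Answer: row 1: [8 + 5*I/2, -I/6]; row 2: [-I/6, -10 - 5*I/2]


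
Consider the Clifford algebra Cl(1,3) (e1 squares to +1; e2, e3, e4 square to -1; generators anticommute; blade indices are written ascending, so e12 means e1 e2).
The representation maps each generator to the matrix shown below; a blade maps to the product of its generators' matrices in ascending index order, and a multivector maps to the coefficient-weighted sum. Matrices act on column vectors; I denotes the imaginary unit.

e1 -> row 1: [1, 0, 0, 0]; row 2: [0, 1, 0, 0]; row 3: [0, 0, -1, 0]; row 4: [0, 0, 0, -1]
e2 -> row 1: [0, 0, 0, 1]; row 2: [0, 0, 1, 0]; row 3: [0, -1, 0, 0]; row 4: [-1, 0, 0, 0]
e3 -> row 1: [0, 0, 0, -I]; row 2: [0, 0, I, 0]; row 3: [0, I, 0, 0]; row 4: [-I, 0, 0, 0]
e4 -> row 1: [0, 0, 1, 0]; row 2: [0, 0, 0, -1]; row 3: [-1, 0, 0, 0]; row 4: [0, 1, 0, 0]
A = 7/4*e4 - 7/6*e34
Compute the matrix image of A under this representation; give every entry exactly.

Bivector images (products of the table entries): rho(e34) = rho(e3)rho(e4) = row 1: [0, -I, 0, 0]; row 2: [-I, 0, 0, 0]; row 3: [0, 0, 0, -I]; row 4: [0, 0, -I, 0].
M = (7/4)*rho(e4) + (-7/6)*rho(e34), summed entrywise:
Answer: row 1: [0, 7*I/6, 7/4, 0]; row 2: [7*I/6, 0, 0, -7/4]; row 3: [-7/4, 0, 0, 7*I/6]; row 4: [0, 7/4, 7*I/6, 0]


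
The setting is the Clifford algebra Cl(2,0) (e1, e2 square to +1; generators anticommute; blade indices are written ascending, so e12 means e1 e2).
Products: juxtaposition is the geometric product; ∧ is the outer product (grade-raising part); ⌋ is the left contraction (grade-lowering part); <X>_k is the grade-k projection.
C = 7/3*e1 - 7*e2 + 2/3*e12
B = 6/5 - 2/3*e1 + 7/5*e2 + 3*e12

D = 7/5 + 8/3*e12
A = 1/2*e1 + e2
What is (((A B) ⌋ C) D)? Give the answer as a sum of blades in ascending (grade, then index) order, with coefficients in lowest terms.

step 1: 16/15 - 12/5*e1 + 27/10*e2 + 41/30*e12
step 2: -2287/90 + 31/45*e1 - 136/15*e2 + 32/45*e12
step 3: -50587/1350 + 5657/225*e1 - 7328/675*e2 - 45068/675*e12
Answer: -50587/1350 + 5657/225*e1 - 7328/675*e2 - 45068/675*e12


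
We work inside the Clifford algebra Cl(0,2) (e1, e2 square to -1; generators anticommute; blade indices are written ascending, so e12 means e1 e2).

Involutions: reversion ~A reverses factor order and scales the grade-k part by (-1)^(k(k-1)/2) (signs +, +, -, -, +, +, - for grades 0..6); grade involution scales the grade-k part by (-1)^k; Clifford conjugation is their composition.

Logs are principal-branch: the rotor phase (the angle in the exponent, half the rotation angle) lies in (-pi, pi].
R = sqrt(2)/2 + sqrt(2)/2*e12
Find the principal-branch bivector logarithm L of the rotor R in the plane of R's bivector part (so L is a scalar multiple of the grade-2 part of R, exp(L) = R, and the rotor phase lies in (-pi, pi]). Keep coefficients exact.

The scalar part of R is sqrt(2)/2, so the principal-branch rotor phase is pinned; divide the bivector part by its sine to get the unit plane — L is the phase times that plane.
Concretely: cos(phase) = sqrt(2)/2 gives phase = ±pi/4, and since phase/sin(phase) is even the sign is immaterial: L = (phase/sin(phase)) * <R>_2 = (sqrt(2)*pi/4) * <R>_2.
Answer: pi/4*e12


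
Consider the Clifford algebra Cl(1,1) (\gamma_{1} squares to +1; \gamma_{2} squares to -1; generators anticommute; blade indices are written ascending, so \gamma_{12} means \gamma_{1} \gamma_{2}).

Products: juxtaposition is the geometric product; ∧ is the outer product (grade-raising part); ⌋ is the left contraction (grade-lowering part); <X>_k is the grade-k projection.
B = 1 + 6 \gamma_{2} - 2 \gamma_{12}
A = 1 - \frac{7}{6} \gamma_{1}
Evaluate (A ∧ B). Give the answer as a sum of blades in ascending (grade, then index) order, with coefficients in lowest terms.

step 1: 1 - \frac{7}{6} \gamma_{1} + 6 \gamma_{2} - 9 \gamma_{12}
Answer: 1 - \frac{7}{6} \gamma_{1} + 6 \gamma_{2} - 9 \gamma_{12}


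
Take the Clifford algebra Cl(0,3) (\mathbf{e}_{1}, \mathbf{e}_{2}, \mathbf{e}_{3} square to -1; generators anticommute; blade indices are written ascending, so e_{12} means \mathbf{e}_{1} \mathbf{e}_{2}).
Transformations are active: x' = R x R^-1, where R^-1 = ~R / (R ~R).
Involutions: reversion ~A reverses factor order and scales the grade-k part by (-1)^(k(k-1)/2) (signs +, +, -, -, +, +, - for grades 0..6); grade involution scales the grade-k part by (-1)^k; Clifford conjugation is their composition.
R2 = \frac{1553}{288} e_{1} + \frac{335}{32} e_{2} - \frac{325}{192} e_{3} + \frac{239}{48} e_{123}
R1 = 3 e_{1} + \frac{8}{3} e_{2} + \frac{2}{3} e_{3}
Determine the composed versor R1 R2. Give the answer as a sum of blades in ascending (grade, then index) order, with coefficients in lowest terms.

Distribute over the terms of R1 (each basis-blade product reordered to ascending indices, repeated generators contracted through their squares):
(3 e_{1}) R2 = -\frac{1553}{96} + \frac{1005}{32} e_{12} - \frac{325}{64} e_{13} - \frac{239}{16} e_{23}
(\frac{8}{3} e_{2}) R2 = -\frac{335}{12} - \frac{1553}{108} e_{12} + \frac{239}{18} e_{13} - \frac{325}{72} e_{23}
(\frac{2}{3} e_{3}) R2 = \frac{325}{288} - \frac{239}{72} e_{12} - \frac{1553}{432} e_{13} - \frac{335}{48} e_{23}
Summing the partial products and collecting blades:
Answer: -\frac{6187}{144} + \frac{11843}{864} e_{12} + \frac{7957}{1728} e_{13} - \frac{1903}{72} e_{23}


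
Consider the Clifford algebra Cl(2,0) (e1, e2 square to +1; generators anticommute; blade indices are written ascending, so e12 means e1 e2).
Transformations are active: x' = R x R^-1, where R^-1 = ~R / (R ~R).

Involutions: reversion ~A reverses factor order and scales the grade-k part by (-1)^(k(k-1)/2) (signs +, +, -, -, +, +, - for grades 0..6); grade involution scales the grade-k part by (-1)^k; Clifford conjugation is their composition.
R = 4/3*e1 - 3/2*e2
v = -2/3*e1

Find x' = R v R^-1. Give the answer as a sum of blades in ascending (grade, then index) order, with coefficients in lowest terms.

~R = 4/3*e1 - 3/2*e2, and R ~R = 145/36, so R^-1 = ~R / (145/36).
R v = -8/9 - e12
Answer: 34/435*e1 + 96/145*e2


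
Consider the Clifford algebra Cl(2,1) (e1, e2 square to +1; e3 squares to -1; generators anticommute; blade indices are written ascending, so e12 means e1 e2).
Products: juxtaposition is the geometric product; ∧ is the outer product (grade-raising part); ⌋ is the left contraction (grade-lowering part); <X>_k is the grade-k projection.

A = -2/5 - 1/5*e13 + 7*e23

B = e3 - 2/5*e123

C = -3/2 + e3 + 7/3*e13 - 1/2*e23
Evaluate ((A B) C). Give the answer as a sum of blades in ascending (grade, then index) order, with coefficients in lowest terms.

step 1: -13/5*e1 - 177/25*e2 - 2/5*e3 + 4/25*e123
step 2: 2/5 + 433/150*e1 + 1567/150*e2 - 289/150*e3 - 4/25*e12 - 13/5*e13 - 177/25*e23 + 879/50*e123
Answer: 2/5 + 433/150*e1 + 1567/150*e2 - 289/150*e3 - 4/25*e12 - 13/5*e13 - 177/25*e23 + 879/50*e123


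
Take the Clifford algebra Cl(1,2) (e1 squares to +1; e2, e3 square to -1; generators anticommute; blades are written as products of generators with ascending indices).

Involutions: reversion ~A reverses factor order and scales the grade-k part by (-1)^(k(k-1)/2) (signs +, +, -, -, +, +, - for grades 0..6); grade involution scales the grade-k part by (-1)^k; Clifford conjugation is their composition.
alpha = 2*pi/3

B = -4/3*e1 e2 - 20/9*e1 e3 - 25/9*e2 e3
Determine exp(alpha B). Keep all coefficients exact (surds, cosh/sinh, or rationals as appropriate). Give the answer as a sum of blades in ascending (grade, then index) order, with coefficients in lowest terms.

B^2 term by term: the squares give (-4/3)^2*(e1 e2)^2 + (-20/9)^2*(e1 e3)^2 + (-25/9)^2*(e2 e3)^2 = 16/9*(+1) + 400/81*(+1) + 625/81*(-1) = -1 (each basis 2-blade squares to minus the product of its generators' squares); cross terms between blades sharing an index anticommute and cancel. So B^2 = -1.
B^2 = -1 — since the square is negative, the closed form is circular: l = 1, alpha*l = 2*pi/3, so exp(alpha B) = cos(2*pi/3) + (sin(2*pi/3)/1)*B = -1/2 + (sqrt(3)/2)*B.
Answer: -1/2 - 2*sqrt(3)/3*e1 e2 - 10*sqrt(3)/9*e1 e3 - 25*sqrt(3)/18*e2 e3


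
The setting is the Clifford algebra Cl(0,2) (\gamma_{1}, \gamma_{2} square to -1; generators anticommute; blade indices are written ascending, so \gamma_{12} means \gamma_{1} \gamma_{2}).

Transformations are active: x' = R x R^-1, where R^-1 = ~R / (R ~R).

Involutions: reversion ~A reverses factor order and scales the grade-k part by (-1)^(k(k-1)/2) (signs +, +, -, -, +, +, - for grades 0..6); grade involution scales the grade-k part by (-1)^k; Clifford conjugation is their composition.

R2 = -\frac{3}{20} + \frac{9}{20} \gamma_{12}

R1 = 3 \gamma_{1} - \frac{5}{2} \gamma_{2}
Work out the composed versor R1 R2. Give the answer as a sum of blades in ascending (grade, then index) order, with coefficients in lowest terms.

Distribute over the terms of R1 (each basis-blade product reordered to ascending indices, repeated generators contracted through their squares):
(3 \gamma_{1}) R2 = -\frac{9}{20} \gamma_{1} - \frac{27}{20} \gamma_{2}
(-\frac{5}{2} \gamma_{2}) R2 = -\frac{9}{8} \gamma_{1} + \frac{3}{8} \gamma_{2}
Summing the partial products and collecting blades:
Answer: -\frac{63}{40} \gamma_{1} - \frac{39}{40} \gamma_{2}


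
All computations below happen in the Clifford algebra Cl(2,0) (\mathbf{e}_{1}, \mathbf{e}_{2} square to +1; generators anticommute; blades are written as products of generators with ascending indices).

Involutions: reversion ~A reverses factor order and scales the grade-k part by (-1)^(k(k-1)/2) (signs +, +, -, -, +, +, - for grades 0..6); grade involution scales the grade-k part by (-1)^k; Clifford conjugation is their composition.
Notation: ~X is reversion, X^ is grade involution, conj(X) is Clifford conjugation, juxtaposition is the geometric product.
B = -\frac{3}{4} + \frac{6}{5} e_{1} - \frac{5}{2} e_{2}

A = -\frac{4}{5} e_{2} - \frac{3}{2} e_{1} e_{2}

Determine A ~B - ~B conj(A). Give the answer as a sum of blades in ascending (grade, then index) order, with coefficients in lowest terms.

first term: 2 + \frac{15}{4} e_{1} + \frac{12}{5} e_{2} + \frac{417}{200} e_{1} e_{2}
second term: -2 + \frac{15}{4} e_{1} + \frac{6}{5} e_{2} - \frac{33}{200} e_{1} e_{2}
Answer: 4 + \frac{6}{5} e_{2} + \frac{9}{4} e_{1} e_{2}


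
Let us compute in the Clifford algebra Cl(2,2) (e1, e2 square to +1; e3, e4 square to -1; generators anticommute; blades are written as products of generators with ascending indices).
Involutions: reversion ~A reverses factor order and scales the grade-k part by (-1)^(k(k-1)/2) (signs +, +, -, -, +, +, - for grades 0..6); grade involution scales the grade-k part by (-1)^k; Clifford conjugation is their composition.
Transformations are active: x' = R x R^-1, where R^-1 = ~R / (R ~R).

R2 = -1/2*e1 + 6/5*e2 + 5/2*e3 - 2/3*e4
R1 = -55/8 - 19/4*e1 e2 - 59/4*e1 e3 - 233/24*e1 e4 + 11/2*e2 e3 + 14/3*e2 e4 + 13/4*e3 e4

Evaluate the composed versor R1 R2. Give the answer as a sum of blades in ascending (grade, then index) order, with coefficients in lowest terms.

Distribute over the terms of R2 (each basis-blade product reordered to ascending indices, repeated generators contracted through their squares):
R1 (-1/2*e1) = 55/16*e1 - 19/8*e2 - 59/8*e3 - 233/48*e4 - 11/4*e1 e2 e3 - 7/3*e1 e2 e4 - 13/8*e1 e3 e4
R1 (6/5*e2) = -57/10*e1 - 33/4*e2 - 33/5*e3 - 28/5*e4 + 177/10*e1 e2 e3 + 233/20*e1 e2 e4 + 39/10*e2 e3 e4
R1 (5/2*e3) = 295/8*e1 - 55/4*e2 - 275/16*e3 + 65/8*e4 - 95/8*e1 e2 e3 + 1165/48*e1 e3 e4 - 35/3*e2 e3 e4
R1 (-2/3*e4) = -233/36*e1 + 28/9*e2 + 13/6*e3 + 55/12*e4 + 19/6*e1 e2 e4 + 59/6*e1 e3 e4 - 11/3*e2 e3 e4
Summing the partial products and collecting blades:
Answer: 20261/720*e1 - 1531/72*e2 - 6959/240*e3 + 541/240*e4 + 123/40*e1 e2 e3 + 749/60*e1 e2 e4 + 1559/48*e1 e3 e4 - 343/30*e2 e3 e4


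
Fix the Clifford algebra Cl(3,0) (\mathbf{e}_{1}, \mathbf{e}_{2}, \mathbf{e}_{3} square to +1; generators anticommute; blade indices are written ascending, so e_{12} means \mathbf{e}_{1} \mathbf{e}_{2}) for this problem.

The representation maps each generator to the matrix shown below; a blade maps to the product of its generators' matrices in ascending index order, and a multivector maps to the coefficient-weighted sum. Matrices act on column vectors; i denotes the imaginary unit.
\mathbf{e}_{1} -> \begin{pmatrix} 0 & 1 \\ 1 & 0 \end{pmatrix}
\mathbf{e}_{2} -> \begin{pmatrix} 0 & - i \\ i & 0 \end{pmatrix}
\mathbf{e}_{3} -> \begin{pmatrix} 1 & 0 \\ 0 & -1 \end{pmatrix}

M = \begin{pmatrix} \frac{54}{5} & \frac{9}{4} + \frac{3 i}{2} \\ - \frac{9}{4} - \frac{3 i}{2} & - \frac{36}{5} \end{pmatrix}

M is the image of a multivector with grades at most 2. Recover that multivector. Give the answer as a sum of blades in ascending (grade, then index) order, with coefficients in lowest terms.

Method: 1, rho(e_{1}), rho(e_{2}), rho(e_{3}) form a trace-orthogonal basis of the 2x2 complex matrices (tr(X Y) = 2 if X = Y, else 0), so M = m0*1 + m1*rho(e_{1}) + m2*rho(e_{2}) + m3*rho(e_{3}) with m0 = tr(M)/2 = \frac{9}{5}, m1 = tr(M rho(e_{1}))/2 = 0, m2 = tr(M rho(e_{2}))/2 = - \frac{3}{2} + \frac{9 i}{4}, m3 = tr(M rho(e_{3}))/2 = 9.
Multiplying table entries, the bivector images are rho(e_{12}) = i*rho(e_{3}), rho(e_{13}) = -i*rho(e_{2}), rho(e_{23}) = i*rho(e_{1}); with real blade coefficients the real parts of m0..m3 are the coefficients of 1, e_{1}, e_{2}, e_{3} and the imaginary parts give the bivectors (e_{23}: Im m1, e_{13}: -Im m2, e_{12}: Im m3).
Answer: \frac{9}{5} - \frac{3}{2} e_{2} + 9 e_{3} - \frac{9}{4} e_{13}


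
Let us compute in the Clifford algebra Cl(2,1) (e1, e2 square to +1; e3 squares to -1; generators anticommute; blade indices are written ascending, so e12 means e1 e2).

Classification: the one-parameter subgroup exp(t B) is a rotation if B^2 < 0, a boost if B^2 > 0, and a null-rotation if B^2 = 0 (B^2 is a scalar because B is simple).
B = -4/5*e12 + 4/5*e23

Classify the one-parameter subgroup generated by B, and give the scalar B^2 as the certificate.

B^2 term by term: the squares give (-4/5)^2*(e12)^2 + (4/5)^2*(e23)^2 = 16/25*(-1) + 16/25*(+1) = 0 (each basis 2-blade squares to minus the product of its generators' squares); cross terms between blades sharing an index anticommute and cancel. So B^2 = 0.
Answer: null-rotation, certificate B^2 = 0. The class reads off the invariant scalar 0 directly.


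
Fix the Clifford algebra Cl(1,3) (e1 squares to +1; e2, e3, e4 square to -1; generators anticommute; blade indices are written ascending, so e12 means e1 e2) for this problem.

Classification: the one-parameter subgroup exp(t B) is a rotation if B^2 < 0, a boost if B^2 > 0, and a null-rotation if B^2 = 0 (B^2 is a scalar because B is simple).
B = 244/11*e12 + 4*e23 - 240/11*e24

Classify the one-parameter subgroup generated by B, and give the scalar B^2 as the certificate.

B^2 term by term: the squares give (244/11)^2*(e12)^2 + (4)^2*(e23)^2 + (-240/11)^2*(e24)^2 = 59536/121*(+1) + 16*(-1) + 57600/121*(-1) = 0 (each basis 2-blade squares to minus the product of its generators' squares); cross terms between blades sharing an index anticommute and cancel. So B^2 = 0.
Answer: null-rotation, certificate B^2 = 0. Certificate logic: 0 is a conjugation-invariant scalar, so its sign fixes rotation versus boost versus null-rotation outright.


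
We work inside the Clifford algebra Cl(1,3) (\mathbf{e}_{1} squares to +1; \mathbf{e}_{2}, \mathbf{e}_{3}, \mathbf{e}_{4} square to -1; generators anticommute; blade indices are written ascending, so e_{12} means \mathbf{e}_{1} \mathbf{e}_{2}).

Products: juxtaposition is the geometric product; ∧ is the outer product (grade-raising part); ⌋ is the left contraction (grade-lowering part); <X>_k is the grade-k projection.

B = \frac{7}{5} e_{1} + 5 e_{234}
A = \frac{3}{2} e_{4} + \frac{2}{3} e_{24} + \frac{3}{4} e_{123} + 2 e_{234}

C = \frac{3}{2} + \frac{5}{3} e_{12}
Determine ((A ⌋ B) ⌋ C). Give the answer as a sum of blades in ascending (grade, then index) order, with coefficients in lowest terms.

step 1: 10 + \frac{10}{3} e_{3} - \frac{15}{2} e_{23}
step 2: 15 + \frac{50}{3} e_{12}
Answer: 15 + \frac{50}{3} e_{12}


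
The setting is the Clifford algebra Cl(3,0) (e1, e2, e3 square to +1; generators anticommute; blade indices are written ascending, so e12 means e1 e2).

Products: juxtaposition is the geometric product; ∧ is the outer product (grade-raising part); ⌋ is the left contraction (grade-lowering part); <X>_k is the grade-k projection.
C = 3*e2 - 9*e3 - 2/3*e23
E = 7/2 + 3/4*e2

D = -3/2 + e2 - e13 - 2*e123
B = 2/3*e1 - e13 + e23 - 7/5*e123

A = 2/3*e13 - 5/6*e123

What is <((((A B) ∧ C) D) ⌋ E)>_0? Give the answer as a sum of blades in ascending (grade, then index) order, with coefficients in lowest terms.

step 1: -1/2 + 5/6*e1 - 1/10*e2 - 4/9*e3 - 2/3*e12 - 5/9*e23
step 2: -3/2*e2 + 9/2*e3 + 5/2*e12 - 15/2*e13 + 77/30*e23 + 49/9*e123
step 3: 17/9 + 182/15*e1 + 425/36*e2 - 259/60*e3 - 919/60*e12 + 101/36*e13 - 117/20*e23 - 13/6*e123
step 4: 2227/144 + 17/12*e2
step 5: 2227/144
Answer: 2227/144


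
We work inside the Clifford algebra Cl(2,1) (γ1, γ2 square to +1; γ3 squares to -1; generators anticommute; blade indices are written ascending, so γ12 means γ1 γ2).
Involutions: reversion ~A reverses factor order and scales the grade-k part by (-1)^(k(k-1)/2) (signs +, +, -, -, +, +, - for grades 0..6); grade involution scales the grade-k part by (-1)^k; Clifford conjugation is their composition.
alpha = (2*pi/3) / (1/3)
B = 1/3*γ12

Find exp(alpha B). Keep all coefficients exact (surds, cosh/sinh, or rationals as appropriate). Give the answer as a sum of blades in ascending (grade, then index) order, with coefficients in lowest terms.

B^2 = (1/3)^2*(γ12)^2 = 1/9*(-1) = -1/9 (a basis 2-blade squares to minus the product of its generators' squares).
B^2 = -1/9 — B^2 < 0, so the exponential closes trigonometrically: l = 1/3, alpha*l = 2*pi/3, so exp(alpha B) = cos(2*pi/3) + (sin(2*pi/3)/(1/3))*B = -1/2 + (3*sqrt(3)/2)*B.
Answer: -1/2 + sqrt(3)/2*γ12


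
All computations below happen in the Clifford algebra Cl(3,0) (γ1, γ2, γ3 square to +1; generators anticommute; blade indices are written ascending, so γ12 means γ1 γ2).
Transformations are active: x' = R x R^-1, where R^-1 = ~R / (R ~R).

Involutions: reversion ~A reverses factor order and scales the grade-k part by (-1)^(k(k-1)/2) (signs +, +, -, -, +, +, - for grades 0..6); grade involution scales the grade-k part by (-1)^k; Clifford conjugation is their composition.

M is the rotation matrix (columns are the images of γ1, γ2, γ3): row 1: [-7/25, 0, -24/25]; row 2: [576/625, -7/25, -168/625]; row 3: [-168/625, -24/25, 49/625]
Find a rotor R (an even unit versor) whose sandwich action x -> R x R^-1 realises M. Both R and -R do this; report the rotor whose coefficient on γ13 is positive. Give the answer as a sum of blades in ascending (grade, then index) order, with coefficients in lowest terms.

Method: write R = a + b12*γ12 + b13*γ13 + b23*γ23 with a^2 + b12^2 + b13^2 + b23^2 = 1 (so R^-1 = ~R). Expanding the columns R e_j ~R gives tr M = 4a^2 - 1 and, from the antisymmetric part, M21 - M12 = -4a*b12, M13 - M31 = 4a*b13, M32 - M23 = -4a*b23.
Here tr M = -301/625, so a^2 = (1 + tr M)/4 = 81/625 and a = ±9/25. Taking a = 9/25: M21 - M12 = 576/625, M13 - M31 = -432/625, M32 - M23 = -432/625, giving b12 = -16/25, b13 = -12/25, b23 = 12/25, i.e. R = 9/25 - 16/25*γ12 - 12/25*γ13 + 12/25*γ23.
Its γ13 coefficient is negative, so report the other preimage -R.
Answer: -9/25 + 16/25*γ12 + 12/25*γ13 - 12/25*γ23. Why the constraint matters: R and -R act identically through the sandwich — M has trace -301/625 either way — so only the sign condition on γ13 picks one of the two preimages.


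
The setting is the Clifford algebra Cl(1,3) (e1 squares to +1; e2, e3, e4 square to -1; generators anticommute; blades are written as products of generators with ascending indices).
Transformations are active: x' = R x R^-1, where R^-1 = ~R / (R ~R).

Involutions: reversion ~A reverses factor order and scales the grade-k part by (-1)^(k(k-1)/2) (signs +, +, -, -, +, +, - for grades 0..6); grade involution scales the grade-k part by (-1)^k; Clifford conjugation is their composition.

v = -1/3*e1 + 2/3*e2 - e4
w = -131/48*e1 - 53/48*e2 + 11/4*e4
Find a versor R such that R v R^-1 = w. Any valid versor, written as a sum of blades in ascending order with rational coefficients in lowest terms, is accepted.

The midline construction: v and w both square to -4/3, so reflecting in their sum -49/16*e1 - 7/16*e2 + 7/4*e4 exchanges them.
Answer: -49/16*e1 - 7/16*e2 + 7/4*e4


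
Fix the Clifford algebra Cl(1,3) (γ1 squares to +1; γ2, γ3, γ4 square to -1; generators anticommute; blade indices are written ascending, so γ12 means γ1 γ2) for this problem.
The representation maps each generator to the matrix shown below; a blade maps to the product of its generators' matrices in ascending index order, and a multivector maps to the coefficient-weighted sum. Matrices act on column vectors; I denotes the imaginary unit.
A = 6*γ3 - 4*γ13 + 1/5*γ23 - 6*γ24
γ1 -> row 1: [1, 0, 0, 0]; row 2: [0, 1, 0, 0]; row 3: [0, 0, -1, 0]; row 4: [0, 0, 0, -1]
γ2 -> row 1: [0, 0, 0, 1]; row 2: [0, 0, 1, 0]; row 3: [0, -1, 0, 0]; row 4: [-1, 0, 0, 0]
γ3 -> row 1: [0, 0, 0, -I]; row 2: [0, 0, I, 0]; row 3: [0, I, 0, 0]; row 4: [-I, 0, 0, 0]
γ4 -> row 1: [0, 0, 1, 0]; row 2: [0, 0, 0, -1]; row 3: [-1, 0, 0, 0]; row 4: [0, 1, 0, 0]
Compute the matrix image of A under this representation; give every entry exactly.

Bivector images (products of the table entries): rho(γ13) = rho(γ1)rho(γ3) = row 1: [0, 0, 0, -I]; row 2: [0, 0, I, 0]; row 3: [0, -I, 0, 0]; row 4: [I, 0, 0, 0]; rho(γ23) = rho(γ2)rho(γ3) = row 1: [-I, 0, 0, 0]; row 2: [0, I, 0, 0]; row 3: [0, 0, -I, 0]; row 4: [0, 0, 0, I]; rho(γ24) = rho(γ2)rho(γ4) = row 1: [0, 1, 0, 0]; row 2: [-1, 0, 0, 0]; row 3: [0, 0, 0, 1]; row 4: [0, 0, -1, 0].
M = (6)*rho(γ3) + (-4)*rho(γ13) + (1/5)*rho(γ23) + (-6)*rho(γ24), summed entrywise:
Answer: row 1: [-I/5, -6, 0, -2*I]; row 2: [6, I/5, 2*I, 0]; row 3: [0, 10*I, -I/5, -6]; row 4: [-10*I, 0, 6, I/5]


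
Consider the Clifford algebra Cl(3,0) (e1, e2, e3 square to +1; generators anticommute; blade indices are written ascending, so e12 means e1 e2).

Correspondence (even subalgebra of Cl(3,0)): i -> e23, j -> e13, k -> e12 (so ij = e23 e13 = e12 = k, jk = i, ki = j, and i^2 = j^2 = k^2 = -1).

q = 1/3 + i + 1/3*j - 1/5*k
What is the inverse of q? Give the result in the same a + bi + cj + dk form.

In blades: q = 1/3 - 1/5*e12 + 1/3*e13 + e23.
With qbar = 1/3 + 1/5*e12 - 1/3*e13 - e23 (scalar fixed, mapped units negated), q qbar = 284/225 (the sum of squared coefficients), so q^-1 = qbar / (284/225) = 75/284 + 45/284*e12 - 75/284*e13 - 225/284*e23; translating back:
Answer: 75/284 - 225/284*i - 75/284*j + 45/284*k


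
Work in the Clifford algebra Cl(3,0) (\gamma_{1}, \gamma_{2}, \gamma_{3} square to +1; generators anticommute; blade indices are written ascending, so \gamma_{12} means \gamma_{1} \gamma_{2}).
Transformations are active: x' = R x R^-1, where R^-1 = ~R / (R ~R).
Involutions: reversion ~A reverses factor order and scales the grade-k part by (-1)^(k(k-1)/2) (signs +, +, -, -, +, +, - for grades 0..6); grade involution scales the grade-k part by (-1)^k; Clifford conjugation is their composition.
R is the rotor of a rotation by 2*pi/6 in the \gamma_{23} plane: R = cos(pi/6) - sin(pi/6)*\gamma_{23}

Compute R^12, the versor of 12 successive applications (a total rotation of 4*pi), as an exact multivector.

Half-angle bookkeeping: 12 applications in \gamma_{23} add up to rotor phase 12*pi/6 = 2 \pi, so R^12 = cos(2 \pi) - sin(2 \pi)*\gamma_{23}.
cos(2 \pi) = 1 and sin(2 \pi) = 0, so R^12 = 1. The total rotation 4*pi is 2 full turns, so every vector returns to itself, yet the rotor is +1, back on the identity sheet (an even number of 2*pi turns).
Answer: 1


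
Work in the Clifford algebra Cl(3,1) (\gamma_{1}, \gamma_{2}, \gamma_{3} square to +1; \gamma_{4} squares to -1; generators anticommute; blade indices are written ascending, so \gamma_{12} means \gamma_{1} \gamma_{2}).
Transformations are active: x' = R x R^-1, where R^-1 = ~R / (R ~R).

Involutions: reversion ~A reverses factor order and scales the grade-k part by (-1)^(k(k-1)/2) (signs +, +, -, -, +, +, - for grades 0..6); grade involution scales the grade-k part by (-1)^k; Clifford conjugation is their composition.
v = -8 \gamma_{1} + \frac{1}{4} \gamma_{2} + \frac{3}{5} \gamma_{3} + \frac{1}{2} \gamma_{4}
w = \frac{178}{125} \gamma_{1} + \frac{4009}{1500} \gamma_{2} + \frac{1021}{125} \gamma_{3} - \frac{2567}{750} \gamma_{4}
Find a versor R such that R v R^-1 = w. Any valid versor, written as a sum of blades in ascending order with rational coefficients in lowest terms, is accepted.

The midline construction: v and w both square to \frac{25669}{400}, so reflecting in their sum -\frac{822}{125} \gamma_{1} + \frac{1096}{375} \gamma_{2} + \frac{1096}{125} \gamma_{3} - \frac{1096}{375} \gamma_{4} exchanges them.
Answer: -\frac{822}{125} \gamma_{1} + \frac{1096}{375} \gamma_{2} + \frac{1096}{125} \gamma_{3} - \frac{1096}{375} \gamma_{4}


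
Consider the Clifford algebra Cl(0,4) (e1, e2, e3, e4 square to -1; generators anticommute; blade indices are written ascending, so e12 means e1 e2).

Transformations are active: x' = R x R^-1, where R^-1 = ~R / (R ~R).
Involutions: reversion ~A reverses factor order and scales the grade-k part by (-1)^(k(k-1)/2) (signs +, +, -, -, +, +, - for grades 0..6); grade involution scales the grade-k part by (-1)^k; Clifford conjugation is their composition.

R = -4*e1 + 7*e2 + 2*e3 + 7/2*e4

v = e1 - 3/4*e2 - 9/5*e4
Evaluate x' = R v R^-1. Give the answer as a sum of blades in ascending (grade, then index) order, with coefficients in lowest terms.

~R = -4*e1 + 7*e2 + 2*e3 + 7/2*e4, and R ~R = -325/4, so R^-1 = ~R / (-325/4).
R v = 311/20 - 4*e12 - 2*e13 + 37/10*e14 + 3/2*e23 - 399/40*e24 - 18/5*e34
Answer: 863/1625*e1 - 12541/6500*e2 - 1244/1625*e3 + 748/1625*e4
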